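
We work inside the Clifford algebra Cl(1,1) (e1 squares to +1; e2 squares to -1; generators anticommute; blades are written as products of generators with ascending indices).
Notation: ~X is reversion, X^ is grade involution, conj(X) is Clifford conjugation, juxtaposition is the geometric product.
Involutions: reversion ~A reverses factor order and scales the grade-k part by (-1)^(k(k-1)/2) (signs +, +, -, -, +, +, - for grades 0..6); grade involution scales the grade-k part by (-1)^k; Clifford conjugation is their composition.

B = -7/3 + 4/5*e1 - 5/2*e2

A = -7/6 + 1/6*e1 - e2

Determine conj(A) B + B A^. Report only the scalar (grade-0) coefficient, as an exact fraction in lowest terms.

first term: 229/45 - 49/90*e1 + 7/12*e2 - 23/60*e1 e2
second term: 229/45 - 49/90*e1 + 7/12*e2 + 23/60*e1 e2
Answer: 458/45


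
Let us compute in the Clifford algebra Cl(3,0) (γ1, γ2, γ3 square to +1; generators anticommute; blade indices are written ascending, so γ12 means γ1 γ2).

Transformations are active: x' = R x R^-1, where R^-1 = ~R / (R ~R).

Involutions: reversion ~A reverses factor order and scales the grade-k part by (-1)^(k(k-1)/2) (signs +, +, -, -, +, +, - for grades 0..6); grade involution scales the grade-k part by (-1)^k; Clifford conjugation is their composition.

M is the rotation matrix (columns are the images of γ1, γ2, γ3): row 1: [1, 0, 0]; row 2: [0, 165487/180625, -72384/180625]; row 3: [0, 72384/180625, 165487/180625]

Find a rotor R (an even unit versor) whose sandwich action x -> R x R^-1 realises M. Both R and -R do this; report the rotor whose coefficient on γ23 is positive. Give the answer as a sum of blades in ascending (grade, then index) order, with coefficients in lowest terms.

Method: write R = a + b12*γ12 + b13*γ13 + b23*γ23 with a^2 + b12^2 + b13^2 + b23^2 = 1 (so R^-1 = ~R). Expanding the columns R e_j ~R gives tr M = 4a^2 - 1 and, from the antisymmetric part, M21 - M12 = -4a*b12, M13 - M31 = 4a*b13, M32 - M23 = -4a*b23.
Here tr M = 511599/180625, so a^2 = (1 + tr M)/4 = 173056/180625 and a = ±416/425. Taking a = 416/425: M21 - M12 = 0, M13 - M31 = 0, M32 - M23 = 144768/180625, giving b12 = 0, b13 = 0, b23 = -87/425, i.e. R = 416/425 - 87/425*γ23.
Its γ23 coefficient is negative, so report the other preimage -R.
Answer: -416/425 + 87/425*γ23. Why the constraint matters: R and -R act identically through the sandwich — M has trace 511599/180625 either way — so only the sign condition on γ23 picks one of the two preimages.


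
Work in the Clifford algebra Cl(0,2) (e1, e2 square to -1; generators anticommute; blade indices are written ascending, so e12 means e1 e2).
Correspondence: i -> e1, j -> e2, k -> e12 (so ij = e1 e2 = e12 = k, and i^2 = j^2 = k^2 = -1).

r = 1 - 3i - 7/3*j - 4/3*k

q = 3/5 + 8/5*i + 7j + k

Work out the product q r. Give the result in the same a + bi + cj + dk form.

In blades: q = 3/5 + 8/5*e1 + 7*e2 + e12, r = 1 - 3*e1 - 7/3*e2 - 4/3*e12.
Distribute q over r term by term (generator squares from the signature, products reordered to ascending indices): (3/5)*r = 3/5 - 9/5*e1 - 7/5*e2 - 4/5*e12; (8/5*e1)*r = 24/5 + 8/5*e1 + 32/15*e2 - 56/15*e12; (7*e2)*r = 49/3 - 28/3*e1 + 7*e2 + 21*e12; (e12)*r = 4/3 + 7/3*e1 - 3*e2 + e12.
Sum: 346/15 - 36/5*e1 + 71/15*e2 + 262/15*e12; translating back through the correspondence:
Answer: 346/15 - 36/5*i + 71/15*j + 262/15*k


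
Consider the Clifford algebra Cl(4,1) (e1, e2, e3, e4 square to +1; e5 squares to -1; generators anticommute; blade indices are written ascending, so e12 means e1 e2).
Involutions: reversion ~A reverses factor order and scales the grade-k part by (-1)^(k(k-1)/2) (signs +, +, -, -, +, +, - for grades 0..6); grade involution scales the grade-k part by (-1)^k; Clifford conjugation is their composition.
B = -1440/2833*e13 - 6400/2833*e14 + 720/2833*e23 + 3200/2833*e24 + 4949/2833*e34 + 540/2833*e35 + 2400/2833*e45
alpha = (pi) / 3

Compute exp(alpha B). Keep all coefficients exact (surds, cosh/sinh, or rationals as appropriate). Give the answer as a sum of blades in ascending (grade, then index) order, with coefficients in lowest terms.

B^2 term by term: the squares give (-1440/2833)^2*(e13)^2 + (-6400/2833)^2*(e14)^2 + (720/2833)^2*(e23)^2 + (3200/2833)^2*(e24)^2 + (4949/2833)^2*(e34)^2 + (540/2833)^2*(e35)^2 + (2400/2833)^2*(e45)^2 = 2073600/8025889*(-1) + 40960000/8025889*(-1) + 518400/8025889*(-1) + 10240000/8025889*(-1) + 24492601/8025889*(-1) + 291600/8025889*(+1) + 5760000/8025889*(+1) = -9 (each basis 2-blade squares to minus the product of its generators' squares); cross terms between blades sharing an index anticommute and cancel; the commuting (index-disjoint) pairs give grade-4 terms 2*c*c'*(blade product), which cancel blade by blade — e1234: 9216000/8025889 - 9216000/8025889 = 0; e1345: -6912000/8025889 + 6912000/8025889 = 0; e2345: 3456000/8025889 - 3456000/8025889 = 0 — confirming B is simple. So B^2 = -9.
B^2 = -9 — B^2 < 0, so the exponential closes trigonometrically: l = 3, alpha*l = pi, so exp(alpha B) = cos(pi) + (sin(pi)/3)*B = -1 + (0)*B.
Answer: -1


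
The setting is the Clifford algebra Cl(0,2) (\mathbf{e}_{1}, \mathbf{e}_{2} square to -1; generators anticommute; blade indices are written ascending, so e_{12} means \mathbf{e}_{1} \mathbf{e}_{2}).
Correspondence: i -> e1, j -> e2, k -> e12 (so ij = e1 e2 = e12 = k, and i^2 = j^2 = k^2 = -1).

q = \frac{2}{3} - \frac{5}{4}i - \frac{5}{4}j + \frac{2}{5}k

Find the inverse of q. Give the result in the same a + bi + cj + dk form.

In blades: q = \frac{2}{3} - \frac{5}{4} e_{1} - \frac{5}{4} e_{2} + \frac{2}{5} e_{12}.
With qbar = \frac{2}{3} + \frac{5}{4} e_{1} + \frac{5}{4} e_{2} - \frac{2}{5} e_{12} (scalar fixed, mapped units negated), q qbar = \frac{6713}{1800} (the sum of squared coefficients), so q^-1 = qbar / (\frac{6713}{1800}) = \frac{1200}{6713} + \frac{2250}{6713} e_{1} + \frac{2250}{6713} e_{2} - \frac{720}{6713} e_{12}; translating back:
Answer: \frac{1200}{6713} + \frac{2250}{6713}i + \frac{2250}{6713}j - \frac{720}{6713}k


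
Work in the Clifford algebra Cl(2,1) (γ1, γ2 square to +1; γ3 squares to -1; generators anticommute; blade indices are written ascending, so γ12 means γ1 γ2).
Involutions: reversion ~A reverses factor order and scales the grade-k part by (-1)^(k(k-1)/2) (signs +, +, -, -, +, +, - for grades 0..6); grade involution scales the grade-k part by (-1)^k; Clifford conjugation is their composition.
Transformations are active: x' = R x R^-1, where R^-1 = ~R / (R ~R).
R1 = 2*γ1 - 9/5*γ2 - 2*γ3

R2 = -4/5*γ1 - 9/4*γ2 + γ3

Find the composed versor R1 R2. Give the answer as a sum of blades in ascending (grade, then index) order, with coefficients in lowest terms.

Distribute over the terms of R1 (each basis-blade product reordered to ascending indices, repeated generators contracted through their squares):
(2*γ1) R2 = -8/5 - 9/2*γ12 + 2*γ13
(-9/5*γ2) R2 = 81/20 - 36/25*γ12 - 9/5*γ23
(-2*γ3) R2 = 2 - 8/5*γ13 - 9/2*γ23
Summing the partial products and collecting blades:
Answer: 89/20 - 297/50*γ12 + 2/5*γ13 - 63/10*γ23


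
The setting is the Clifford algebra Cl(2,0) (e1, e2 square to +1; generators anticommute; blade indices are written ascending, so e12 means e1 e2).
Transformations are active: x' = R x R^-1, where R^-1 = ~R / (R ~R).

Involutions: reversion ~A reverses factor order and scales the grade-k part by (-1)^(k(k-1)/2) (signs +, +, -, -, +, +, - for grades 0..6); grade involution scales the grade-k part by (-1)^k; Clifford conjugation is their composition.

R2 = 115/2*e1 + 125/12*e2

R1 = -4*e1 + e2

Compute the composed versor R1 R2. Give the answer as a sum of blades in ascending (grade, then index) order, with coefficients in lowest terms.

Distribute over the terms of R1 (each basis-blade product reordered to ascending indices, repeated generators contracted through their squares):
(-4*e1) R2 = -230 - 125/3*e12
(e2) R2 = 125/12 - 115/2*e12
Summing the partial products and collecting blades:
Answer: -2635/12 - 595/6*e12


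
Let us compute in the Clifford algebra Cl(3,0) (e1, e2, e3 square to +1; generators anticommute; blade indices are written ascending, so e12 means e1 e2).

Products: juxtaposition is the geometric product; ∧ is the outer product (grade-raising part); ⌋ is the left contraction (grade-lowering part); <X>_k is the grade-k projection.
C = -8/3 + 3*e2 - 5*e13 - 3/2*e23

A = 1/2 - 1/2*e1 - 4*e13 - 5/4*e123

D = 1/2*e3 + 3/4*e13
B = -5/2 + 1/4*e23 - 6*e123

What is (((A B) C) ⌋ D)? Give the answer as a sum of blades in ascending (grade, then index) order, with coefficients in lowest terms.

step 1: -35/4 + 25/16*e1 + 24*e2 + e12 + 10*e13 + 25/8*e23
step 2: 7201/48 - 7/6*e1 - 361/4*e2 - 851/16*e3 + 67/48*e12 + 187/12*e13 + 235/24*e23 + 2805/32*e123
step 3: -1225/32 + 2553/64*e1 + 7117/96*e3 + 7201/64*e13
Answer: -1225/32 + 2553/64*e1 + 7117/96*e3 + 7201/64*e13


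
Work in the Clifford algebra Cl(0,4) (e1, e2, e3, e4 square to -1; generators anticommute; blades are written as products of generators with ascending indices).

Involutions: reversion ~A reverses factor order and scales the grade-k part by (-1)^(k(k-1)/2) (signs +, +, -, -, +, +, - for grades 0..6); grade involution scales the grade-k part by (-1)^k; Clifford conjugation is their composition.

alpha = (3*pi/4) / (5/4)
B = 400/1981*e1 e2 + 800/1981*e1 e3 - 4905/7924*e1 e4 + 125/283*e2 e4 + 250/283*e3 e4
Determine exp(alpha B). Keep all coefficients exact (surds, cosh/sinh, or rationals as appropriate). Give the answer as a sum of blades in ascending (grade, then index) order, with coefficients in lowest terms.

B^2 term by term: the squares give (400/1981)^2*(e1 e2)^2 + (800/1981)^2*(e1 e3)^2 + (-4905/7924)^2*(e1 e4)^2 + (125/283)^2*(e2 e4)^2 + (250/283)^2*(e3 e4)^2 = 160000/3924361*(-1) + 640000/3924361*(-1) + 24059025/62789776*(-1) + 15625/80089*(-1) + 62500/80089*(-1) = -25/16 (each basis 2-blade squares to minus the product of its generators' squares); cross terms between blades sharing an index anticommute and cancel; the commuting (index-disjoint) pairs give grade-4 terms 2*c*c'*(blade product), which cancel blade by blade — e1 e2 e3 e4: 200000/560623 - 200000/560623 = 0 — confirming B is simple. So B^2 = -25/16.
B^2 = -25/16 — the series telescopes trigonometrically here: l = 5/4, alpha*l = 3*pi/4, so exp(alpha B) = cos(3*pi/4) + (sin(3*pi/4)/(5/4))*B = -sqrt(2)/2 + (2*sqrt(2)/5)*B.
Answer: -sqrt(2)/2 + 160*sqrt(2)/1981*e1 e2 + 320*sqrt(2)/1981*e1 e3 - 981*sqrt(2)/3962*e1 e4 + 50*sqrt(2)/283*e2 e4 + 100*sqrt(2)/283*e3 e4


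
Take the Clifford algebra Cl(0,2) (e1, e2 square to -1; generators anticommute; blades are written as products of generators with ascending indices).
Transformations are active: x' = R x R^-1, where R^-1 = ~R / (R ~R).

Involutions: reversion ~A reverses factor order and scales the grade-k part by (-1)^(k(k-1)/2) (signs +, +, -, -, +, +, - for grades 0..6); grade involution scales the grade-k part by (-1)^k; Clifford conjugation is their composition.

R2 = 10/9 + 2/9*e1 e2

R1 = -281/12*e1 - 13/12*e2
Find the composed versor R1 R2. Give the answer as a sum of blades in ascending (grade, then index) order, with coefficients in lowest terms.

Distribute over the terms of R1 (each basis-blade product reordered to ascending indices, repeated generators contracted through their squares):
(-281/12*e1) R2 = -1405/54*e1 + 281/54*e2
(-13/12*e2) R2 = -13/54*e1 - 65/54*e2
Summing the partial products and collecting blades:
Answer: -709/27*e1 + 4*e2


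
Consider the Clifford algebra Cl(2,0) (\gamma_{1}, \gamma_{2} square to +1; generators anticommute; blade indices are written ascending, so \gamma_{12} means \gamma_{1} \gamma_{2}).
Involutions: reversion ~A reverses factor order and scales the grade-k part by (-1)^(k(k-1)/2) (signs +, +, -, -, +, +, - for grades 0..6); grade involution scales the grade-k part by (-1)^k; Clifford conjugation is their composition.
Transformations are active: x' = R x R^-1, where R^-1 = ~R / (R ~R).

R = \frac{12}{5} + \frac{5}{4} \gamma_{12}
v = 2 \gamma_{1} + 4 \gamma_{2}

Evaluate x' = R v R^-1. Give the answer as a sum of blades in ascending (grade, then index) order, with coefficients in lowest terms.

~R = \frac{12}{5} - \frac{5}{4} \gamma_{12}, and R ~R = \frac{2929}{400}, so R^-1 = ~R / (\frac{2929}{400}).
R v = \frac{49}{5} \gamma_{1} + \frac{71}{10} \gamma_{2}
Answer: \frac{12958}{2929} \gamma_{1} + \frac{1916}{2929} \gamma_{2}


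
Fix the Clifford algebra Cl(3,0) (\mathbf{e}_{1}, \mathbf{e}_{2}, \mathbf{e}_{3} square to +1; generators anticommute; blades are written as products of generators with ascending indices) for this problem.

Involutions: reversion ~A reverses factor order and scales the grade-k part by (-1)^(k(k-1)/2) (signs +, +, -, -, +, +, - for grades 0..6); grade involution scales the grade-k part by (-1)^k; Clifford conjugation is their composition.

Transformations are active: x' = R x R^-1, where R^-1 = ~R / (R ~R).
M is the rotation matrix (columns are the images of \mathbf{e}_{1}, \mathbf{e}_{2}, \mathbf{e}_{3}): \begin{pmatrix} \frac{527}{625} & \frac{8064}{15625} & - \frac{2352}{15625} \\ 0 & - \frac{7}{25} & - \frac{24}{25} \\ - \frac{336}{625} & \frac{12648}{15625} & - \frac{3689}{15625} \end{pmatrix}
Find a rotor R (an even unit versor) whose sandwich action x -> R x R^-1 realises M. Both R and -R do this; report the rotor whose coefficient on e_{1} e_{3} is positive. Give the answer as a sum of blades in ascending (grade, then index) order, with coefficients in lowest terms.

Method: write R = a + b12*e_{1} e_{2} + b13*e_{1} e_{3} + b23*e_{2} e_{3} with a^2 + b12^2 + b13^2 + b23^2 = 1 (so R^-1 = ~R). Expanding the columns R e_j ~R gives tr M = 4a^2 - 1 and, from the antisymmetric part, M21 - M12 = -4a*b12, M13 - M31 = 4a*b13, M32 - M23 = -4a*b23.
Here tr M = \frac{5111}{15625}, so a^2 = (1 + tr M)/4 = \frac{5184}{15625} and a = ±\frac{72}{125}. Taking a = \frac{72}{125}: M21 - M12 = -\frac{8064}{15625}, M13 - M31 = \frac{6048}{15625}, M32 - M23 = \frac{27648}{15625}, giving b12 = \frac{28}{125}, b13 = \frac{21}{125}, b23 = -\frac{96}{125}, i.e. R = \frac{72}{125} + \frac{28}{125} e_{1} e_{2} + \frac{21}{125} e_{1} e_{3} - \frac{96}{125} e_{2} e_{3}.
Its e_{1} e_{3} coefficient is already positive.
Answer: \frac{72}{125} + \frac{28}{125} e_{1} e_{2} + \frac{21}{125} e_{1} e_{3} - \frac{96}{125} e_{2} e_{3}. Why the constraint matters: R and -R act identically through the sandwich — M has trace \frac{5111}{15625} either way — so only the sign condition on e_{1} e_{3} picks one of the two preimages.


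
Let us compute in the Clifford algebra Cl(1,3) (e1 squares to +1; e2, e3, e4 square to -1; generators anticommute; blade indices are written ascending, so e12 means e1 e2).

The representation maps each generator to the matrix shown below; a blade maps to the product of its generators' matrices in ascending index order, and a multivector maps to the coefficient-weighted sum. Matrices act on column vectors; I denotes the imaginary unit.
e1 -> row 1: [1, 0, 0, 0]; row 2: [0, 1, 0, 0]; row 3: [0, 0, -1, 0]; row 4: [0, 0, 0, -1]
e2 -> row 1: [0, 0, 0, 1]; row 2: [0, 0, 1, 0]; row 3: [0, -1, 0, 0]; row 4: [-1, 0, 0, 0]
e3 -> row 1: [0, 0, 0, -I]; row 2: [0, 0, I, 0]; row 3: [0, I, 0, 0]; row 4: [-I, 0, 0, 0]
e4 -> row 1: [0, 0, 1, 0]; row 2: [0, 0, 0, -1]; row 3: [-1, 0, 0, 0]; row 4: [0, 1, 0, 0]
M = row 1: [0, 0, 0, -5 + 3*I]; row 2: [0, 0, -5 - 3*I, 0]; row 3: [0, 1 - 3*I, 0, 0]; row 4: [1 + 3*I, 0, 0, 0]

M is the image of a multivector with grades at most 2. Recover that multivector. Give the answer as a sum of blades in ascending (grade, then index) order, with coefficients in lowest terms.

Method: the blade images are trace-orthogonal — tr(rho(e_A) rho(e_B)^-1) = 4 if A = B and 0 otherwise — and rho(e_A)^-1 = (e_A)^2 * rho(e_A) with (e_A)^2 = +1 or -1, so the coefficient of e_A in the preimage is (e_A)^2 * tr(M rho(e_A))/4.
Nonzero projections over blades of grade <= 2: e2: (e2)^2 = -1, tr(M rho(e2)) = 12, coefficient -3; e3: (e3)^2 = -1, tr(M rho(e3)) = 12, coefficient -3; e12: (e12)^2 = +1, tr(M rho(e12)) = -8, coefficient -2. Every other blade of grade <= 2 projects to 0.
Answer: -3*e2 - 3*e3 - 2*e12


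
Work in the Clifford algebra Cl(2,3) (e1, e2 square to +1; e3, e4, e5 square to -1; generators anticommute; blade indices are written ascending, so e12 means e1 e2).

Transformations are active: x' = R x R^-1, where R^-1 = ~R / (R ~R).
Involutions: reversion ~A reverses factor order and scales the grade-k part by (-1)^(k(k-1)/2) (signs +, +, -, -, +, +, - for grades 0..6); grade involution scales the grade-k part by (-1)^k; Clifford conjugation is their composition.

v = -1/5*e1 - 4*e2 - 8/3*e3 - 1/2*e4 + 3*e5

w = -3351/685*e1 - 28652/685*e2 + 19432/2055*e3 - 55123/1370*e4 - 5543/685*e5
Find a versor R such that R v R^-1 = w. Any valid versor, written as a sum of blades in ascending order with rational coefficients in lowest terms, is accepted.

Since q(v) = q(w) = -289/900, the sum R = v + w = -3488/685*e1 - 31392/685*e2 + 13952/2055*e3 - 27904/685*e4 - 3488/685*e5 does the job whenever invertible.
Answer: -3488/685*e1 - 31392/685*e2 + 13952/2055*e3 - 27904/685*e4 - 3488/685*e5


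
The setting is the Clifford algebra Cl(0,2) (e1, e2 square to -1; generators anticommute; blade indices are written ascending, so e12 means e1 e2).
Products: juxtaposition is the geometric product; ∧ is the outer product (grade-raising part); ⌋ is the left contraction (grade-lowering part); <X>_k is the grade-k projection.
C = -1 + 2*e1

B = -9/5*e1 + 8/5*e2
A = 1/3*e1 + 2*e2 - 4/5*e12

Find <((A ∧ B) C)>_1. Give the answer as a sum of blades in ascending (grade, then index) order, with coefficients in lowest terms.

step 1: 62/15*e12
step 2: 124/15*e2 - 62/15*e12
step 3: 124/15*e2
Answer: 124/15*e2


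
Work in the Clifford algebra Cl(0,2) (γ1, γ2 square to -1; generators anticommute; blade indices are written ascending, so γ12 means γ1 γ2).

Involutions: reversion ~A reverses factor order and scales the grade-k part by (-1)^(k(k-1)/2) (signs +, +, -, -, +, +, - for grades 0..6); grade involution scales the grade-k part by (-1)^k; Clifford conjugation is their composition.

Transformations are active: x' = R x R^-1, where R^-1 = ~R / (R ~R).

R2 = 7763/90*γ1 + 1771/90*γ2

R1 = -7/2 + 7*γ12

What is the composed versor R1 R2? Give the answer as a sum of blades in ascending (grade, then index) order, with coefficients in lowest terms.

Distribute over the terms of R1 (each basis-blade product reordered to ascending indices, repeated generators contracted through their squares):
(-7/2) R2 = -54341/180*γ1 - 12397/180*γ2
(7*γ12) R2 = -12397/90*γ1 + 54341/90*γ2
Summing the partial products and collecting blades:
Answer: -15827/36*γ1 + 6419/12*γ2


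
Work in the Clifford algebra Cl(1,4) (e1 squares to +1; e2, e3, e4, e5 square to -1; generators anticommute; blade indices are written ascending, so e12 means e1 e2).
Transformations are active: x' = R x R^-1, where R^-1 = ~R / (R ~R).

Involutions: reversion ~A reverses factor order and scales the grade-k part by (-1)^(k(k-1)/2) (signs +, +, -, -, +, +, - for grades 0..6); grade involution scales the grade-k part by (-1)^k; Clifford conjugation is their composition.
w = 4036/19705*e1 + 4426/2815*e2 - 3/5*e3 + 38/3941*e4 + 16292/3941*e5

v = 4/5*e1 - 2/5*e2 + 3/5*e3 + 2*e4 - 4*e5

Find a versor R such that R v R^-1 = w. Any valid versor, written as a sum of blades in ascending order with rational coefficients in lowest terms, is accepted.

R = v + w = 3960/3941*e1 + 660/563*e2 + 7920/3941*e4 + 528/3941*e5 works: the equal norms (-497/25) guarantee its sandwich swaps v into w.
Answer: 3960/3941*e1 + 660/563*e2 + 7920/3941*e4 + 528/3941*e5


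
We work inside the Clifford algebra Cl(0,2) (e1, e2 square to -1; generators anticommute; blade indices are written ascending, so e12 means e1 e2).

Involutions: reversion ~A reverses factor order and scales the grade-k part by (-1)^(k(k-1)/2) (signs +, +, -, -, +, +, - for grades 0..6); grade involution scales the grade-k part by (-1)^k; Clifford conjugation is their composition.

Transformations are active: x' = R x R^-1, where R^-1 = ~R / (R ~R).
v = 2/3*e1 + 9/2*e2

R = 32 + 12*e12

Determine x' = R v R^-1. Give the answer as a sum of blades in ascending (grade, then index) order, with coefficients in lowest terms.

~R = 32 - 12*e12, and R ~R = 1168, so R^-1 = ~R / (1168).
R v = -98/3*e1 + 152*e2
Answer: -538/219*e1 + 559/146*e2


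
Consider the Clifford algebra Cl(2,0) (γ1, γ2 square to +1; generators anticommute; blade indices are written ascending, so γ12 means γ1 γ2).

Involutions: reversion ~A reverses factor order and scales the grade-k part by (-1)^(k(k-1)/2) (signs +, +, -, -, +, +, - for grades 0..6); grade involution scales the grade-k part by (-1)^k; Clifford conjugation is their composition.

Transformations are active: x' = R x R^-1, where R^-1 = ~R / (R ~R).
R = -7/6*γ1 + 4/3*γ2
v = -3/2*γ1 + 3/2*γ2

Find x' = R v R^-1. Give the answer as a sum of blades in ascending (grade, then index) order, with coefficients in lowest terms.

~R = -7/6*γ1 + 4/3*γ2, and R ~R = 113/36, so R^-1 = ~R / (113/36).
R v = 15/4 + 1/4*γ12
Answer: -291/226*γ1 + 381/226*γ2


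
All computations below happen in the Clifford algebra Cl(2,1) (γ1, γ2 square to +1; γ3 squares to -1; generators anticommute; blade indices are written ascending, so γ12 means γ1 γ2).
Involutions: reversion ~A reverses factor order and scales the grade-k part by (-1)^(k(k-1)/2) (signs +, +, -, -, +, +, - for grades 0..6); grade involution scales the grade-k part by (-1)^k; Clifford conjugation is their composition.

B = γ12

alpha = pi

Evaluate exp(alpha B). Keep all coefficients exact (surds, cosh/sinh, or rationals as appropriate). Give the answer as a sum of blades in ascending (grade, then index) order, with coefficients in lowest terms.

B^2 = (1)^2*(γ12)^2 = 1*(-1) = -1 (a basis 2-blade squares to minus the product of its generators' squares).
B^2 = -1 — the series telescopes trigonometrically here: l = 1, alpha*l = pi, so exp(alpha B) = cos(pi) + (sin(pi)/1)*B = -1 + (0)*B.
Answer: -1


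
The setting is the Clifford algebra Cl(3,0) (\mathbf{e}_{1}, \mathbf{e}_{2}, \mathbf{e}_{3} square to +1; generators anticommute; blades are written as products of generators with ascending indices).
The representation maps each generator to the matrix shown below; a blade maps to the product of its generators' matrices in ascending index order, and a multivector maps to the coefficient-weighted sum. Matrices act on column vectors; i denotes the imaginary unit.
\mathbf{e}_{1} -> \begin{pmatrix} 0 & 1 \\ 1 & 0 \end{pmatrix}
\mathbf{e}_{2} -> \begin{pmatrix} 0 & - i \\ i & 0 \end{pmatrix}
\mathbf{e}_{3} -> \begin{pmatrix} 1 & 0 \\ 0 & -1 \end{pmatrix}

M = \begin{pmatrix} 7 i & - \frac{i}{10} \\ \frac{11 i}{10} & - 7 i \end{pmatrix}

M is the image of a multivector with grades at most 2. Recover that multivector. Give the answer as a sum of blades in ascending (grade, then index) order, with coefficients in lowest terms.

Method: 1, rho(e_{1}), rho(e_{2}), rho(e_{3}) form a trace-orthogonal basis of the 2x2 complex matrices (tr(X Y) = 2 if X = Y, else 0), so M = m0*1 + m1*rho(e_{1}) + m2*rho(e_{2}) + m3*rho(e_{3}) with m0 = tr(M)/2 = 0, m1 = tr(M rho(e_{1}))/2 = \frac{i}{2}, m2 = tr(M rho(e_{2}))/2 = \frac{3}{5}, m3 = tr(M rho(e_{3}))/2 = 7 i.
Multiplying table entries, the bivector images are rho(e_{1} e_{2}) = i*rho(e_{3}), rho(e_{1} e_{3}) = -i*rho(e_{2}), rho(e_{2} e_{3}) = i*rho(e_{1}); with real blade coefficients the real parts of m0..m3 are the coefficients of 1, e_{1}, e_{2}, e_{3} and the imaginary parts give the bivectors (e_{2} e_{3}: Im m1, e_{1} e_{3}: -Im m2, e_{1} e_{2}: Im m3).
Answer: \frac{3}{5} e_{2} + 7 e_{1} e_{2} + \frac{1}{2} e_{2} e_{3}


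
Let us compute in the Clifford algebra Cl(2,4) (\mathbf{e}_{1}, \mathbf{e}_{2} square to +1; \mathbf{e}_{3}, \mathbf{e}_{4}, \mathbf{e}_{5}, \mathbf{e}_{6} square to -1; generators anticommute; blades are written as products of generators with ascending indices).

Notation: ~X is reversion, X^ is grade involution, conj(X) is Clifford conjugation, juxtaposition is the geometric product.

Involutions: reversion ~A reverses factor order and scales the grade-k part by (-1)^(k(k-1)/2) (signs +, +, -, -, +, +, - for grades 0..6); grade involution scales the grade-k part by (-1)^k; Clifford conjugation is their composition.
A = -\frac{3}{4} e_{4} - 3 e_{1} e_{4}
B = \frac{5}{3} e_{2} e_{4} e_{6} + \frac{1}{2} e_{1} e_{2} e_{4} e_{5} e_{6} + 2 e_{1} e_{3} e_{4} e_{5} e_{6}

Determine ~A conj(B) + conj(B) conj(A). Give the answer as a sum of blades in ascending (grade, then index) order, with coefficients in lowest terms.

first term: -\frac{5}{4} e_{2} e_{6} + 5 e_{1} e_{2} e_{6} + \frac{3}{2} e_{2} e_{5} e_{6} + 6 e_{3} e_{5} e_{6} - \frac{3}{8} e_{1} e_{2} e_{5} e_{6} - \frac{3}{2} e_{1} e_{3} e_{5} e_{6}
second term: \frac{5}{4} e_{2} e_{6} - 5 e_{1} e_{2} e_{6} + \frac{3}{2} e_{2} e_{5} e_{6} + 6 e_{3} e_{5} e_{6} + \frac{3}{8} e_{1} e_{2} e_{5} e_{6} + \frac{3}{2} e_{1} e_{3} e_{5} e_{6}
Answer: 3 e_{2} e_{5} e_{6} + 12 e_{3} e_{5} e_{6}


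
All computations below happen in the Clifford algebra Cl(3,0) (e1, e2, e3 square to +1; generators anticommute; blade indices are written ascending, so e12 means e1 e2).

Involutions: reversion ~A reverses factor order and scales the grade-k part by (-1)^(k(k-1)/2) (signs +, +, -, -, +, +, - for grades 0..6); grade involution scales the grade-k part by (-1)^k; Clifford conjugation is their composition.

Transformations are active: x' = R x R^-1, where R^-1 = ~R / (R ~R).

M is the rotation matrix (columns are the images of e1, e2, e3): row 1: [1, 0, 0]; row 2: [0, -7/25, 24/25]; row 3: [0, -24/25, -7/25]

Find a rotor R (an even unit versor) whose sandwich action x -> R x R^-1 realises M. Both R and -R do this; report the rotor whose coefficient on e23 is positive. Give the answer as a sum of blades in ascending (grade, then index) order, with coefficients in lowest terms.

Method: write R = a + b12*e12 + b13*e13 + b23*e23 with a^2 + b12^2 + b13^2 + b23^2 = 1 (so R^-1 = ~R). Expanding the columns R e_j ~R gives tr M = 4a^2 - 1 and, from the antisymmetric part, M21 - M12 = -4a*b12, M13 - M31 = 4a*b13, M32 - M23 = -4a*b23.
Here tr M = 11/25, so a^2 = (1 + tr M)/4 = 9/25 and a = ±3/5. Taking a = 3/5: M21 - M12 = 0, M13 - M31 = 0, M32 - M23 = -48/25, giving b12 = 0, b13 = 0, b23 = 4/5, i.e. R = 3/5 + 4/5*e23.
Its e23 coefficient is already positive.
Answer: 3/5 + 4/5*e23. Recall the cover is two-to-one: with M of trace 11/25, both preimages act alike, and the stated e23 sign chooses the sheet.


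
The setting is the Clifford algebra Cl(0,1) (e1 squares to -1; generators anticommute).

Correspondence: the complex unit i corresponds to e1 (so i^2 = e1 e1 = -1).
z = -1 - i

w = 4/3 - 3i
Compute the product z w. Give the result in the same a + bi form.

In blades: z = -1 - e1, w = 4/3 - 3*e1.
Distribute z over w term by term (generator squares from the signature, products reordered to ascending indices): (-1)*w = -4/3 + 3*e1; (-e1)*w = -3 - 4/3*e1.
Sum: -13/3 + 5/3*e1; translating back through the correspondence:
Answer: -13/3 + 5/3*i


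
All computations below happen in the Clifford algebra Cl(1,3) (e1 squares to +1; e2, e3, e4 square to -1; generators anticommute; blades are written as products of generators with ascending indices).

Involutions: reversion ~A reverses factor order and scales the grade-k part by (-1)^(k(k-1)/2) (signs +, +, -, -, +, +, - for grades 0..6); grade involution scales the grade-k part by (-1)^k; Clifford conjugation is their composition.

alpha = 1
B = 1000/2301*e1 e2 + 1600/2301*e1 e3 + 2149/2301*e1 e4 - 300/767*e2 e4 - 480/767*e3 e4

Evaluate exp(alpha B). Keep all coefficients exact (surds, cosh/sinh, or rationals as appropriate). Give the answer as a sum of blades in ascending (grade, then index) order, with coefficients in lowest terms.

B^2 term by term: the squares give (1000/2301)^2*(e1 e2)^2 + (1600/2301)^2*(e1 e3)^2 + (2149/2301)^2*(e1 e4)^2 + (-300/767)^2*(e2 e4)^2 + (-480/767)^2*(e3 e4)^2 = 1000000/5294601*(+1) + 2560000/5294601*(+1) + 4618201/5294601*(+1) + 90000/588289*(-1) + 230400/588289*(-1) = 1 (each basis 2-blade squares to minus the product of its generators' squares); cross terms between blades sharing an index anticommute and cancel; the commuting (index-disjoint) pairs give grade-4 terms 2*c*c'*(blade product), which cancel blade by blade — e1 e2 e3 e4: -320000/588289 + 320000/588289 = 0 — confirming B is simple. So B^2 = 1.
B^2 = 1 — the positive square puts this in the hyperbolic regime; l = 1, alpha*l = 1, so exp(alpha B) = cosh(1) + (sinh(1)/1)*B = cosh(1) + (sinh(1))*B.
Answer: cosh(1) + 1000*sinh(1)/2301*e1 e2 + 1600*sinh(1)/2301*e1 e3 + 2149*sinh(1)/2301*e1 e4 - 300*sinh(1)/767*e2 e4 - 480*sinh(1)/767*e3 e4


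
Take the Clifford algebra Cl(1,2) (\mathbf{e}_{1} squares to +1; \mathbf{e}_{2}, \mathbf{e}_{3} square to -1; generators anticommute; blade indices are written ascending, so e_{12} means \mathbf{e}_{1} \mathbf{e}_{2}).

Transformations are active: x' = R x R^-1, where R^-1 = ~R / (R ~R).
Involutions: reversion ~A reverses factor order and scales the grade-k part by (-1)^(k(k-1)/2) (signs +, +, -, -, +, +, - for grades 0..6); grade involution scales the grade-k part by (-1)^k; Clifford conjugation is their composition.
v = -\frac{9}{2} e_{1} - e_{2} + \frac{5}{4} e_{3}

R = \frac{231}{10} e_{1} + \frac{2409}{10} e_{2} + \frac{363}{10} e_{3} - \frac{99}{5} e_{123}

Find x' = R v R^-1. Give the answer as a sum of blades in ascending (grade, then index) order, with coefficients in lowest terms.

~R = \frac{231}{10} e_{1} + \frac{2409}{10} e_{2} + \frac{363}{10} e_{3} + \frac{99}{5} e_{123}, and R ~R = -\frac{1168497}{20}, so R^-1 = ~R / (-\frac{1168497}{20}).
R v = \frac{3663}{40} + \frac{10857}{10} e_{12} + \frac{8481}{40} e_{13} + \frac{17061}{40} e_{23}
Answer: \frac{5061}{1073} e_{1} + \frac{4169}{10730} e_{2} - \frac{45059}{21460} e_{3}


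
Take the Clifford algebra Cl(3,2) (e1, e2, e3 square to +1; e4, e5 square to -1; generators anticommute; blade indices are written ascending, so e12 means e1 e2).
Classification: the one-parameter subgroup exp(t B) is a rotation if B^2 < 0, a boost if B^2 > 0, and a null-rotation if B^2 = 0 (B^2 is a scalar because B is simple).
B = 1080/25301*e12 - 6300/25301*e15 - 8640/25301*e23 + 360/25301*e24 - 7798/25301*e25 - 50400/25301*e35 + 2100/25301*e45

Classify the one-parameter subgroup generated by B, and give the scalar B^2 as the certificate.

B^2 term by term: the squares give (1080/25301)^2*(e12)^2 + (-6300/25301)^2*(e15)^2 + (-8640/25301)^2*(e23)^2 + (360/25301)^2*(e24)^2 + (-7798/25301)^2*(e25)^2 + (-50400/25301)^2*(e35)^2 + (2100/25301)^2*(e45)^2 = 1166400/640140601*(-1) + 39690000/640140601*(+1) + 74649600/640140601*(-1) + 129600/640140601*(+1) + 60808804/640140601*(+1) + 2540160000/640140601*(+1) + 4410000/640140601*(-1) = 4 (each basis 2-blade squares to minus the product of its generators' squares); cross terms between blades sharing an index anticommute and cancel; the commuting (index-disjoint) pairs give grade-4 terms 2*c*c'*(blade product), which cancel blade by blade — e1235: -108864000/640140601 + 108864000/640140601 = 0; e1245: 4536000/640140601 - 4536000/640140601 = 0; e2345: -36288000/640140601 + 36288000/640140601 = 0 — confirming B is simple. So B^2 = 4.
Answer: boost, certificate B^2 = 4. Certificate logic: 4 is a conjugation-invariant scalar, so its sign fixes rotation versus boost versus null-rotation outright.


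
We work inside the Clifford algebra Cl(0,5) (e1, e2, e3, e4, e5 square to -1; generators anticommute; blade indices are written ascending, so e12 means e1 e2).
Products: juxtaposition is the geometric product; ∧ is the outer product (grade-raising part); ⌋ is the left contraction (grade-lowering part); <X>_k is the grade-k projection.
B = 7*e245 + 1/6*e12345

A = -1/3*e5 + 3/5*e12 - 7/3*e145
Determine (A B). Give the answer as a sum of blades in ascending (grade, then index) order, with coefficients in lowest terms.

step 1: 49/3*e12 - 7/18*e23 + 7/3*e24 - 21/5*e145 - 1/10*e345 + 1/18*e1234
Answer: 49/3*e12 - 7/18*e23 + 7/3*e24 - 21/5*e145 - 1/10*e345 + 1/18*e1234


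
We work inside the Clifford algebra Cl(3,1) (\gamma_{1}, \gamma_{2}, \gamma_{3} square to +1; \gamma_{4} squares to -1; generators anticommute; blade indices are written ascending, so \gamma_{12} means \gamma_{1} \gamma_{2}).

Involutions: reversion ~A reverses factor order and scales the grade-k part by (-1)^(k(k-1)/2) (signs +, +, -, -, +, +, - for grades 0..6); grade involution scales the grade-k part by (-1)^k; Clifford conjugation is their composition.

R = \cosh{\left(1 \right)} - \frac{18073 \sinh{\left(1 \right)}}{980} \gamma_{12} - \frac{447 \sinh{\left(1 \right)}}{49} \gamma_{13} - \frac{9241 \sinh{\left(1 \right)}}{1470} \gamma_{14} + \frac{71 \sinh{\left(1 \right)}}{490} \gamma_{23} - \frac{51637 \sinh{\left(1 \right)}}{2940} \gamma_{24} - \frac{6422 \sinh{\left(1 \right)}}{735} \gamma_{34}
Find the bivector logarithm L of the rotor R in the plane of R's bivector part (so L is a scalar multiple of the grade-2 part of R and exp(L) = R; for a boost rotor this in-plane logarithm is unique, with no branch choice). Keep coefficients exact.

The scalar part of R is \cosh{\left(1 \right)}, so cosh pins the rapidity up to sign — the sign comes from the bivector part; dividing that part by sinh of the rapidity yields the plane, and the in-plane L = rapidity * plane is unique because the two sign choices cancel.
Concretely: cosh(rapidity) = \cosh{\left(1 \right)} gives rapidity = ±1, and since rapidity/sinh(rapidity) is even the sign is immaterial: L = (rapidity/sinh(rapidity)) * <R>_2 = (\frac{1}{\sinh{\left(1 \right)}}) * <R>_2.
Answer: - \frac{18073}{980} \gamma_{12} - \frac{447}{49} \gamma_{13} - \frac{9241}{1470} \gamma_{14} + \frac{71}{490} \gamma_{23} - \frac{51637}{2940} \gamma_{24} - \frac{6422}{735} \gamma_{34}


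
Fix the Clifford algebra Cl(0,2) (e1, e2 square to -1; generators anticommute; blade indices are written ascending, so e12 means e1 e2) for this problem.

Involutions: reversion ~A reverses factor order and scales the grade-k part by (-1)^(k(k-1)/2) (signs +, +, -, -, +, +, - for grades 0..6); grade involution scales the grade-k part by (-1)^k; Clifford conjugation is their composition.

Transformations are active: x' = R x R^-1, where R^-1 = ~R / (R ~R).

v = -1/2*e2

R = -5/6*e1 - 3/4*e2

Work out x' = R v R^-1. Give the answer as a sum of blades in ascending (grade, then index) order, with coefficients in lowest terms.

~R = -5/6*e1 - 3/4*e2, and R ~R = -181/144, so R^-1 = ~R / (-181/144).
R v = -3/8 + 5/12*e12
Answer: -90/181*e1 + 19/362*e2


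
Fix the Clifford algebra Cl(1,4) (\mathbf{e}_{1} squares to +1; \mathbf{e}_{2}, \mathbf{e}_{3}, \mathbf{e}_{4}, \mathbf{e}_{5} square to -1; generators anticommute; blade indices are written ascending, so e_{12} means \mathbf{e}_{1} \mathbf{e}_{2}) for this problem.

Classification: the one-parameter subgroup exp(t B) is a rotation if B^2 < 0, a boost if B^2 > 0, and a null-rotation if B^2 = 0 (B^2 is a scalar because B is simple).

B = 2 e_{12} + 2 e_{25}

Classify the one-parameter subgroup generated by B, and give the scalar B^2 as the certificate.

B^2 term by term: the squares give (2)^2*(e_{12})^2 + (2)^2*(e_{25})^2 = 4*(+1) + 4*(-1) = 0 (each basis 2-blade squares to minus the product of its generators' squares); cross terms between blades sharing an index anticommute and cancel. So B^2 = 0.
Answer: null-rotation, certificate B^2 = 0. The class reads off the invariant scalar 0 directly.


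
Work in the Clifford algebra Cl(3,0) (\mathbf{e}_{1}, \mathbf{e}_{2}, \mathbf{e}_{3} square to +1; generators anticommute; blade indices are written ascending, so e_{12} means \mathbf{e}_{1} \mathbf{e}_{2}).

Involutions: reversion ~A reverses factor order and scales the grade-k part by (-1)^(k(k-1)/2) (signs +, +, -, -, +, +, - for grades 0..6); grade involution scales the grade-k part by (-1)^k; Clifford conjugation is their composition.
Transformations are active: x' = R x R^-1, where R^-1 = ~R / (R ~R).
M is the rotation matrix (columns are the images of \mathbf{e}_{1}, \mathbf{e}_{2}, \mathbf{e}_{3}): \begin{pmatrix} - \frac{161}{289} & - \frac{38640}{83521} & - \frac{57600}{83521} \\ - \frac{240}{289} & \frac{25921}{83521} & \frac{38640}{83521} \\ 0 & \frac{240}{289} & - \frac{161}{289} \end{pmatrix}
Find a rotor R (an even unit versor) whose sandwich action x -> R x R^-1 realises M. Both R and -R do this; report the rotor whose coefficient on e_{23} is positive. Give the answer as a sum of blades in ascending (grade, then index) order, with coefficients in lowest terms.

Method: write R = a + b12*e_{12} + b13*e_{13} + b23*e_{23} with a^2 + b12^2 + b13^2 + b23^2 = 1 (so R^-1 = ~R). Expanding the columns R e_j ~R gives tr M = 4a^2 - 1 and, from the antisymmetric part, M21 - M12 = -4a*b12, M13 - M31 = 4a*b13, M32 - M23 = -4a*b23.
Here tr M = -\frac{67137}{83521}, so a^2 = (1 + tr M)/4 = \frac{4096}{83521} and a = ±\frac{64}{289}. Taking a = \frac{64}{289}: M21 - M12 = -\frac{30720}{83521}, M13 - M31 = -\frac{57600}{83521}, M32 - M23 = \frac{30720}{83521}, giving b12 = \frac{120}{289}, b13 = -\frac{225}{289}, b23 = -\frac{120}{289}, i.e. R = \frac{64}{289} + \frac{120}{289} e_{12} - \frac{225}{289} e_{13} - \frac{120}{289} e_{23}.
Its e_{23} coefficient is negative, so report the other preimage -R.
Answer: -\frac{64}{289} - \frac{120}{289} e_{12} + \frac{225}{289} e_{13} + \frac{120}{289} e_{23}. Sheet selection: the two-to-one cover makes ±R indistinguishable at the matrix level (trace -\frac{67137}{83521}), so uniqueness comes from the required sign on e_{23}.


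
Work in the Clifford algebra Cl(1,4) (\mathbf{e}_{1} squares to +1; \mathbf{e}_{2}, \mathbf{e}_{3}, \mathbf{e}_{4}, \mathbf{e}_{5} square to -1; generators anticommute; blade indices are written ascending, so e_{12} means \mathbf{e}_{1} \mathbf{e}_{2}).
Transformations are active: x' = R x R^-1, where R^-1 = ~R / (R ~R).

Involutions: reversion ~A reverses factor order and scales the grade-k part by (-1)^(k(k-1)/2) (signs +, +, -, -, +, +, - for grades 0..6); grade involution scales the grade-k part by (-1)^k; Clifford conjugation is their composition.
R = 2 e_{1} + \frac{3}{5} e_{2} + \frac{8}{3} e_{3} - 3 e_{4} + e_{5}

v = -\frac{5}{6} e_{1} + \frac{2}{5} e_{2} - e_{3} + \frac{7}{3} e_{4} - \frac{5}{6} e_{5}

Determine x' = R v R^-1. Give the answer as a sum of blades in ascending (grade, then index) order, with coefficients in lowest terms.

~R = 2 e_{1} + \frac{3}{5} e_{2} + \frac{8}{3} e_{3} - 3 e_{4} + e_{5}, and R ~R = -\frac{3031}{225}, so R^-1 = ~R / (-\frac{3031}{225}).
R v = \frac{1289}{150} + \frac{13}{10} e_{12} + \frac{2}{9} e_{13} + \frac{13}{6} e_{14} - \frac{5}{6} e_{15} - \frac{5}{3} e_{23} + \frac{13}{5} e_{24} - \frac{9}{10} e_{25} + \frac{29}{9} e_{34} - \frac{11}{9} e_{35} + \frac{1}{6} e_{45}
Answer: -\frac{31249}{18186} e_{1} - \frac{17663}{15155} e_{2} - \frac{7281}{3031} e_{3} + \frac{13586}{9093} e_{4} - \frac{8047}{18186} e_{5}


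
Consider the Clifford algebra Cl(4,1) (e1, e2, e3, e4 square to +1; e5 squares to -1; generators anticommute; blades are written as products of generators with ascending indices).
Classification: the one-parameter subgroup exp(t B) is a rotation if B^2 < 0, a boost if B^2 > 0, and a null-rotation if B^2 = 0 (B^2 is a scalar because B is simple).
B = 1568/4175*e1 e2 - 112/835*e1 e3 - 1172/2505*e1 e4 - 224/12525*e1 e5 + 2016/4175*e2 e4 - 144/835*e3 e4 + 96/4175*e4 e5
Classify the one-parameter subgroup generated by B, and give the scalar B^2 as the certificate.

B^2 term by term: the squares give (1568/4175)^2*(e1 e2)^2 + (-112/835)^2*(e1 e3)^2 + (-1172/2505)^2*(e1 e4)^2 + (-224/12525)^2*(e1 e5)^2 + (2016/4175)^2*(e2 e4)^2 + (-144/835)^2*(e3 e4)^2 + (96/4175)^2*(e4 e5)^2 = 2458624/17430625*(-1) + 12544/697225*(-1) + 1373584/6275025*(-1) + 50176/156875625*(+1) + 4064256/17430625*(-1) + 20736/697225*(-1) + 9216/17430625*(+1) = -16/25 (each basis 2-blade squares to minus the product of its generators' squares); cross terms between blades sharing an index anticommute and cancel; the commuting (index-disjoint) pairs give grade-4 terms 2*c*c'*(blade product), which cancel blade by blade — e1 e2 e3 e4: -451584/3486125 + 451584/3486125 = 0; e1 e2 e4 e5: 301056/17430625 - 301056/17430625 = 0; e1 e3 e4 e5: -21504/3486125 + 21504/3486125 = 0 — confirming B is simple. So B^2 = -16/25.
Answer: rotation, certificate B^2 = -16/25. Check the certificate: B^2 = -16/25, and that sign is decisive whatever form B takes.
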